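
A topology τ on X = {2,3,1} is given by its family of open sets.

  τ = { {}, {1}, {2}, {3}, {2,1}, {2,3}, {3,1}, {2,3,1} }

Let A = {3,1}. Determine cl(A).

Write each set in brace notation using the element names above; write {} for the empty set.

{3,1}

closure: X∖int(X∖A) = X∖{2} = {3,1}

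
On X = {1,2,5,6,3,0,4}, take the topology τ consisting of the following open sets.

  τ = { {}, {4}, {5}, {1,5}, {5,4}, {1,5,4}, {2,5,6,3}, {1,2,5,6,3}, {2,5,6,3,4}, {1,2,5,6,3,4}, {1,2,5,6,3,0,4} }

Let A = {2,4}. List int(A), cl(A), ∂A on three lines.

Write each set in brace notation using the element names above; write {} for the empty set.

int(A) = {4}
cl(A)  = {2,6,3,0,4}
∂A     = {2,6,3,0}

U open, U⊆A: {}, {4}. int(A) = ⋃ = {4}
X∖A={1,5,6,3,0}, int(X∖A)={1,5}, hence cl(A)={2,6,3,0,4}
∂A: remove int from cl → {2,6,3,0}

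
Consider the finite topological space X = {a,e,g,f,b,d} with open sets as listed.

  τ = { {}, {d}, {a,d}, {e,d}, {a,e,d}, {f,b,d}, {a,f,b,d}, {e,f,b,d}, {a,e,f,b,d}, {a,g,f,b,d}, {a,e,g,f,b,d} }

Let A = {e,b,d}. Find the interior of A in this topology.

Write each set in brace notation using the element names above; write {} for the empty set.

{e,d}

interior: largest open inside A is {e,d} (from {}, {d}, {e,d})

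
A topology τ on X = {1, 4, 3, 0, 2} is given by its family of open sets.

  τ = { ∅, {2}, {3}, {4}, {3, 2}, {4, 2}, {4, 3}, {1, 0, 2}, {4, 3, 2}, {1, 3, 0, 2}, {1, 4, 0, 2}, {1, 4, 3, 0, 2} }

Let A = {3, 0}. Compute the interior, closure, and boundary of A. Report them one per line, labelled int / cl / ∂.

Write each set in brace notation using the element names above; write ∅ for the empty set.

int(A) = {3}
cl(A)  = {1, 3, 0}
∂A     = {1, 0}

open subsets of A: ∅, {3}; so int(A) = {3}
closure: X∖int(X∖A) = X∖{4, 2} = {1, 3, 0}
∂A = {1, 3, 0} minus {3} = {1, 0}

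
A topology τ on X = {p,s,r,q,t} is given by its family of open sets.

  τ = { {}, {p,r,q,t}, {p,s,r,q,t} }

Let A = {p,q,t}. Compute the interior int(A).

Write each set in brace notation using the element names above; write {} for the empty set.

{}

open subsets of A: {}; so int(A) = {}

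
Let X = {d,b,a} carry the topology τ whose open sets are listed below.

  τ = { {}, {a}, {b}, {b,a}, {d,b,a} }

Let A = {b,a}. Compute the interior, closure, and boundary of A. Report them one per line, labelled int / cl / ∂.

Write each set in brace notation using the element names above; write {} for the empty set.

open subsets of A: {}, {b}, {a}, {b,a}; so int(A) = {b,a}
closure: X∖int(X∖A) = X∖{} = {d,b,a}
∂A = {d,b,a} minus {b,a} = {d}

int(A) = {b,a}
cl(A)  = {d,b,a}
∂A     = {d}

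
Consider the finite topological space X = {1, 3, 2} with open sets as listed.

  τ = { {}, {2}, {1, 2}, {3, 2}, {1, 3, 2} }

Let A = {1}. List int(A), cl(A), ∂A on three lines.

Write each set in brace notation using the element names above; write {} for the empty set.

open subsets of A: {}; so int(A) = {}
closure: X∖int(X∖A) = X∖{3, 2} = {1}
∂A = {1} minus {} = {1}

int(A) = {}
cl(A)  = {1}
∂A     = {1}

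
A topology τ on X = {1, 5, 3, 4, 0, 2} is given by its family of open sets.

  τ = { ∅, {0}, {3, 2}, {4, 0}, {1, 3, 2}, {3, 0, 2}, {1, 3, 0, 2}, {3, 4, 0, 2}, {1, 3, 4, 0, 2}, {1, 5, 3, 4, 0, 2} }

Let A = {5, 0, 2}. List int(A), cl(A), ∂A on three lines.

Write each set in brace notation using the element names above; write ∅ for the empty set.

int(A) = {0}
cl(A)  = {1, 5, 3, 4, 0, 2}
∂A     = {1, 5, 3, 4, 2}

interior: largest open inside A is {0} (from ∅, {0})
cl via duality: int({1, 3, 4}) = ∅, so X∖∅ = {1, 5, 3, 4, 0, 2}
cl∖int = {1, 5, 3, 4, 2}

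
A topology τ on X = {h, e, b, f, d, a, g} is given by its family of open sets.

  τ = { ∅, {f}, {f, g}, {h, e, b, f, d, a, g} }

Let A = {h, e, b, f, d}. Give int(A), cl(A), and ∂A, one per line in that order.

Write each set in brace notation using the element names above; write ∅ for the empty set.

U open, U⊆A: ∅, {f}. int(A) = ⋃ = {f}
X∖A={a, g}, int(X∖A)=∅, hence cl(A)={h, e, b, f, d, a, g}
∂A: remove int from cl → {h, e, b, d, a, g}

int(A) = {f}
cl(A)  = {h, e, b, f, d, a, g}
∂A     = {h, e, b, d, a, g}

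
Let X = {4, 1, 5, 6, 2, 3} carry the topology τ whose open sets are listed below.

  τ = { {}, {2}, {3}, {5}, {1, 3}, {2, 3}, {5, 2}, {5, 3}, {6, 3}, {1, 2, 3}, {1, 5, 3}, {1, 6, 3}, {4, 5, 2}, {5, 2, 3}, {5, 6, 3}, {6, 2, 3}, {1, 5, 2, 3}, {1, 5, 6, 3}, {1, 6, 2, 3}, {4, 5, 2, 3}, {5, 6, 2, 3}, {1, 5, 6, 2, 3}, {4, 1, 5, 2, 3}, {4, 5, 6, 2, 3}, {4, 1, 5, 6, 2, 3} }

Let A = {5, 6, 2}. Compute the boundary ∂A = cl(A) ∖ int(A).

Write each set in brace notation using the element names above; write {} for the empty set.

{4, 6}

interior: largest open inside A is {5, 2} (from {}, {2}, {5}, {5, 2})
cl via duality: int({4, 1, 3}) = {1, 3}, so X∖{1, 3} = {4, 5, 6, 2}
cl∖int = {4, 6}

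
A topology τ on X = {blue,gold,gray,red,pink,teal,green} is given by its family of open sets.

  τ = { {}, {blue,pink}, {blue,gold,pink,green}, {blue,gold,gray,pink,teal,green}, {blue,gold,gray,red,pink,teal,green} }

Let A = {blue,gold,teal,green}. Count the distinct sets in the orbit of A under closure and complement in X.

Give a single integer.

4

X∖A={gray,red,pink}, int(X∖A)={}, hence cl(A)={blue,gold,gray,red,pink,teal,green}
Orbit (k=closure, c=complement):
  1. A     = {blue,gold,teal,green}
  2. kA    = {blue,gold,gray,red,pink,teal,green}
  3. cA    = {gray,red,pink}
  4. ckA   = {}
(closed under both — stop)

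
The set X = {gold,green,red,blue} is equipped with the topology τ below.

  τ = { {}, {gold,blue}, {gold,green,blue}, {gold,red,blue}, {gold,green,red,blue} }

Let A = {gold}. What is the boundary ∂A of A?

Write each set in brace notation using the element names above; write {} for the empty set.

{gold,green,red,blue}

interior: largest open inside A is {} (from {})
cl via duality: int({green,red,blue}) = {}, so X∖{} = {gold,green,red,blue}
cl∖int = {gold,green,red,blue}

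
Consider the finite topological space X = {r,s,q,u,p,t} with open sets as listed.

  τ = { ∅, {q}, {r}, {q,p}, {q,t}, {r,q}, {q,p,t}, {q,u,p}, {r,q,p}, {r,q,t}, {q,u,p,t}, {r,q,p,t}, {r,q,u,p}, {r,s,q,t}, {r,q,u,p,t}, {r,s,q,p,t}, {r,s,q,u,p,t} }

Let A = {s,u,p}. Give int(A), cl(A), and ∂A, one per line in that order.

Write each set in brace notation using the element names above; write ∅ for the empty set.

int(A) = ∅
cl(A)  = {s,u,p}
∂A     = {s,u,p}

open subsets of A: ∅; so int(A) = ∅
closure: X∖int(X∖A) = X∖{r,q,t} = {s,u,p}
∂A = {s,u,p} minus ∅ = {s,u,p}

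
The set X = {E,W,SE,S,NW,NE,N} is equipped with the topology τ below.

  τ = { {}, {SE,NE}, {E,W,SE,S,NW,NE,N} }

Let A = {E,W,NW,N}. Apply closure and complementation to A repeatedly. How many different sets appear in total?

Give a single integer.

complement {SE,S,NE}; its interior {SE,NE}; cl(A) = X∖{SE,NE} = {E,W,S,NW,N}
With k = closure, c = complement:
  1. A     = {E,W,NW,N}
  2. kA    = {E,W,S,NW,N}
  3. cA    = {SE,S,NE}
  4. ckA   = {SE,NE}
  5. kcA   = {E,W,SE,S,NW,NE,N}
  6. ckcA  = {}
k, c of each give nothing new

6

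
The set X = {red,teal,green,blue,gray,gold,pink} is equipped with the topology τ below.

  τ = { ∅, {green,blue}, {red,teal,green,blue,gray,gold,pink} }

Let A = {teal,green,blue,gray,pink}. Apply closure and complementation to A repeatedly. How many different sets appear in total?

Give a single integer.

6

complement {red,gold}; its interior ∅; cl(A) = X∖∅ = {red,teal,green,blue,gray,gold,pink}
With k = closure, c = complement:
  1. A     = {teal,green,blue,gray,pink}
  2. kA    = {red,teal,green,blue,gray,gold,pink}
  3. cA    = {red,gold}
  4. ckA   = ∅
  5. kcA   = {red,teal,gray,gold,pink}
  6. ckcA  = {green,blue}
k, c of each give nothing new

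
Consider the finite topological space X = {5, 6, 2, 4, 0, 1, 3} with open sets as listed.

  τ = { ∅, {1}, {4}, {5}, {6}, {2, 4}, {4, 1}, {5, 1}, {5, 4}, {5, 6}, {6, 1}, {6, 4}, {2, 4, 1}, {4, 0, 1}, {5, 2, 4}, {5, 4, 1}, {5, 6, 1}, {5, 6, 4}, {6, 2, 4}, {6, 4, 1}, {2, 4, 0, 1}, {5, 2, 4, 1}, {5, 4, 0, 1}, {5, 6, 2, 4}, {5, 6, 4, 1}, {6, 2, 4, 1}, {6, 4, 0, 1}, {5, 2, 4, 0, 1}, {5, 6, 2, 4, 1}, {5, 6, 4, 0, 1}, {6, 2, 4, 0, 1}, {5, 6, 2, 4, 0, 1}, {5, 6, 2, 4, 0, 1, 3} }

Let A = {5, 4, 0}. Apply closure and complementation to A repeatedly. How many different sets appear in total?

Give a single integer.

8

complement {6, 2, 1, 3}; its interior {6, 1}; cl(A) = X∖{6, 1} = {5, 2, 4, 0, 3}
With k = closure, c = complement:
  1. A     = {5, 4, 0}
  2. kA    = {5, 2, 4, 0, 3}
  3. cA    = {6, 2, 1, 3}
  4. ckA   = {6, 1}
  5. kcA   = {6, 2, 0, 1, 3}
  6. kckA  = {6, 0, 1, 3}
  7. ckcA  = {5, 4}
  8. ckckA = {5, 2, 4}
k, c of each give nothing new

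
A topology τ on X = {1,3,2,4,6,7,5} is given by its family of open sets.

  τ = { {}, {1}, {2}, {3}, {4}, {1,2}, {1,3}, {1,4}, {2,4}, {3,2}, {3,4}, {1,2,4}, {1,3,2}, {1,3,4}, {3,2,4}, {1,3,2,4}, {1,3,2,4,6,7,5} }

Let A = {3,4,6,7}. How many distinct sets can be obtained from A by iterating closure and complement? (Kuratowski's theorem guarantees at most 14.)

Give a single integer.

complement {1,2,5}; its interior {1,2}; cl(A) = X∖{1,2} = {3,4,6,7,5}
With k = closure, c = complement:
  1. A     = {3,4,6,7}
  2. kA    = {3,4,6,7,5}
  3. cA    = {1,2,5}
  4. ckA   = {1,2}
  5. kcA   = {1,2,6,7,5}
  6. ckcA  = {3,4}
k, c of each give nothing new

6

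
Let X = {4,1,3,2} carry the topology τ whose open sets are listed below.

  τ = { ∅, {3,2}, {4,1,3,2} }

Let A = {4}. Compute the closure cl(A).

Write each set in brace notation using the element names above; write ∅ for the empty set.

{4,1}

closure: X∖int(X∖A) = X∖{3,2} = {4,1}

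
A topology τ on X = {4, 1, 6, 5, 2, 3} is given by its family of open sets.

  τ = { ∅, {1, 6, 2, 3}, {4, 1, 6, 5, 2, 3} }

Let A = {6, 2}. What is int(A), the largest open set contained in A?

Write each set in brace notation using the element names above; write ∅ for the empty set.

open subsets of A: ∅; so int(A) = ∅

∅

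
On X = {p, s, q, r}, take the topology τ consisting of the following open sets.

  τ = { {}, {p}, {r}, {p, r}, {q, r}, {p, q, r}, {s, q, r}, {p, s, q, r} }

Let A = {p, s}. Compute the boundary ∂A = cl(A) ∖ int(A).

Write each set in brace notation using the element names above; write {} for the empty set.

{s}

interior: largest open inside A is {p} (from {}, {p})
cl via duality: int({q, r}) = {q, r}, so X∖{q, r} = {p, s}
cl∖int = {s}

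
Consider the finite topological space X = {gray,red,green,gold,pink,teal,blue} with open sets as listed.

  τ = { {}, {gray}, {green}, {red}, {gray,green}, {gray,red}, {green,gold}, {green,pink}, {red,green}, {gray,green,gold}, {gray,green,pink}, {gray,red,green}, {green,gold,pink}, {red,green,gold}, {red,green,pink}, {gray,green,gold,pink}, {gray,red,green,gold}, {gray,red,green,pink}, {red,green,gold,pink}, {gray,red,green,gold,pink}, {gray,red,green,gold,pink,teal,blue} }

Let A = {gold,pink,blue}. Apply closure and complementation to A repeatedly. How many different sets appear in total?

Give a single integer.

6

X∖A={gray,red,green,teal}, int(X∖A)={gray,red,green}, hence cl(A)={gold,pink,teal,blue}
Orbit (k=closure, c=complement):
  1. A     = {gold,pink,blue}
  2. kA    = {gold,pink,teal,blue}
  3. cA    = {gray,red,green,teal}
  4. ckA   = {gray,red,green}
  5. kcA   = {gray,red,green,gold,pink,teal,blue}
  6. ckcA  = {}
(closed under both — stop)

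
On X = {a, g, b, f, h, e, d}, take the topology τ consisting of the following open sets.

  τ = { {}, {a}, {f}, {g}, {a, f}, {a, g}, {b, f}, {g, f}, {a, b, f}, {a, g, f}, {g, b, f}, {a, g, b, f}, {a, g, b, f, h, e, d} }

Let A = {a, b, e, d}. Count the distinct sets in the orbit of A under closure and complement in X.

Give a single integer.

8

X∖A={g, f, h}, int(X∖A)={g, f}, hence cl(A)={a, b, h, e, d}
Orbit (k=closure, c=complement):
  1. A     = {a, b, e, d}
  2. kA    = {a, b, h, e, d}
  3. cA    = {g, f, h}
  4. ckA   = {g, f}
  5. kcA   = {g, b, f, h, e, d}
  6. ckcA  = {a}
  7. kckcA = {a, h, e, d}
  8. ckckcA = {g, b, f}
(closed under both — stop)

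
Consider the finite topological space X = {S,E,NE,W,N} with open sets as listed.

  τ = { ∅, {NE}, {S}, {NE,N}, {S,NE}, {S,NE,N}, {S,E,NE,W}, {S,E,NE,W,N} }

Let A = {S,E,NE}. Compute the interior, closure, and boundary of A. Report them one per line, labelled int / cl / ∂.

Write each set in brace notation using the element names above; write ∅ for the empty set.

int(A) = {S,NE}
cl(A)  = {S,E,NE,W,N}
∂A     = {E,W,N}

opens ⊆ A: ∅, {S}, {NE}, {S,NE}; union → int = {S,NE}
complement {W,N}; its interior ∅; cl(A) = X∖∅ = {S,E,NE,W,N}
boundary = {S,E,NE,W,N} ∖ {S,NE} = {E,W,N}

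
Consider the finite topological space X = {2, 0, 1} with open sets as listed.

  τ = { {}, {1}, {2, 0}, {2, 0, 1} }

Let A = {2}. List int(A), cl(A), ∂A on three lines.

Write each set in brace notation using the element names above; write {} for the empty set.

U open, U⊆A: {}. int(A) = ⋃ = {}
X∖A={0, 1}, int(X∖A)={1}, hence cl(A)={2, 0}
∂A: remove int from cl → {2, 0}

int(A) = {}
cl(A)  = {2, 0}
∂A     = {2, 0}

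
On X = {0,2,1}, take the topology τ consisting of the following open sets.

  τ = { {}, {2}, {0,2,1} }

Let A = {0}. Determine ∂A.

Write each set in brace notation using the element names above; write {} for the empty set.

{0,1}

interior: largest open inside A is {} (from {})
cl via duality: int({2,1}) = {2}, so X∖{2} = {0,1}
cl∖int = {0,1}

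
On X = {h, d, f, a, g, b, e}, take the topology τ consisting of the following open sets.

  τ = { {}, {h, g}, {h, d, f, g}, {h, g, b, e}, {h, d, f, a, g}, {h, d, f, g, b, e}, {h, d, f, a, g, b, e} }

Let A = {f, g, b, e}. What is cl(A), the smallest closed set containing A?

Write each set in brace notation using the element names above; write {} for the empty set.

cl via duality: int({h, d, a}) = {}, so X∖{} = {h, d, f, a, g, b, e}

{h, d, f, a, g, b, e}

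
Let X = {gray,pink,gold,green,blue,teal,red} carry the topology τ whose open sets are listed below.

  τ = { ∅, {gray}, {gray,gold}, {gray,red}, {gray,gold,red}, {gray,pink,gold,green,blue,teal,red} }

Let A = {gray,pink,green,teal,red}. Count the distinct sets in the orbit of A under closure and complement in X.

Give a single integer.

6

complement {gold,blue}; its interior ∅; cl(A) = X∖∅ = {gray,pink,gold,green,blue,teal,red}
With k = closure, c = complement:
  1. A     = {gray,pink,green,teal,red}
  2. kA    = {gray,pink,gold,green,blue,teal,red}
  3. cA    = {gold,blue}
  4. ckA   = ∅
  5. kcA   = {pink,gold,green,blue,teal}
  6. ckcA  = {gray,red}
k, c of each give nothing new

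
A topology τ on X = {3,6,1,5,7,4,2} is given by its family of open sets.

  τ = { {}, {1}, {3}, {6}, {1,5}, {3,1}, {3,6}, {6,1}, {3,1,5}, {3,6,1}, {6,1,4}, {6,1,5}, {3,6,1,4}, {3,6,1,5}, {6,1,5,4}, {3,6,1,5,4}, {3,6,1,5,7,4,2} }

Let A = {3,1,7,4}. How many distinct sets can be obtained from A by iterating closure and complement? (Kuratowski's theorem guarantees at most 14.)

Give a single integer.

X∖A={6,5,2}, int(X∖A)={6}, hence cl(A)={3,1,5,7,4,2}
Orbit (k=closure, c=complement):
  1. A     = {3,1,7,4}
  2. kA    = {3,1,5,7,4,2}
  3. cA    = {6,5,2}
  4. ckA   = {6}
  5. kcA   = {6,5,7,4,2}
  6. kckA  = {6,7,4,2}
  7. ckcA  = {3,1}
  8. ckckA = {3,1,5}
(closed under both — stop)

8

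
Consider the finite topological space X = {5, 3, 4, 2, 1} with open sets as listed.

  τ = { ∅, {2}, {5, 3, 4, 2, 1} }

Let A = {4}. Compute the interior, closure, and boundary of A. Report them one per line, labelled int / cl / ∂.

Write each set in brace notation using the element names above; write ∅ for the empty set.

int(A) = ∅
cl(A)  = {5, 3, 4, 1}
∂A     = {5, 3, 4, 1}

U open, U⊆A: ∅. int(A) = ⋃ = ∅
X∖A={5, 3, 2, 1}, int(X∖A)={2}, hence cl(A)={5, 3, 4, 1}
∂A: remove int from cl → {5, 3, 4, 1}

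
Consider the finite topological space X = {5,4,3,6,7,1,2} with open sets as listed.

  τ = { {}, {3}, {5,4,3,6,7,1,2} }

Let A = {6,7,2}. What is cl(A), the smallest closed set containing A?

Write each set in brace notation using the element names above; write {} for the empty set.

{5,4,6,7,1,2}

cl via duality: int({5,4,3,1}) = {3}, so X∖{3} = {5,4,6,7,1,2}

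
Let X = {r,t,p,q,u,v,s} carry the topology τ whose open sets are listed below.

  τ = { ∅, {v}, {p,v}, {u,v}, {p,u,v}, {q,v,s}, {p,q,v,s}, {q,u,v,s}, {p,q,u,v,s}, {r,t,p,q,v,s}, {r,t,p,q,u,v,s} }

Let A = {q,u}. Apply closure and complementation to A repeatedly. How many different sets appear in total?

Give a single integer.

closure: X∖int(X∖A) = X∖{p,v} = {r,t,q,u,s}
Let k=closure and c=complement:
  1. A     = {q,u}
  2. kA    = {r,t,q,u,s}
  3. cA    = {r,t,p,v,s}
  4. ckA   = {p,v}
  5. kcA   = {r,t,p,q,u,v,s}
  6. ckcA  = ∅
— saturated at 6

6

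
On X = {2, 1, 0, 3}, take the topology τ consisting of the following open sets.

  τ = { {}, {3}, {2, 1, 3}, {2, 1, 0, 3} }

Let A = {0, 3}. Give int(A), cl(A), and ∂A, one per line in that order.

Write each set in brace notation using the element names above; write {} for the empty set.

int(A) = {3}
cl(A)  = {2, 1, 0, 3}
∂A     = {2, 1, 0}

interior: largest open inside A is {3} (from {}, {3})
cl via duality: int({2, 1}) = {}, so X∖{} = {2, 1, 0, 3}
cl∖int = {2, 1, 0}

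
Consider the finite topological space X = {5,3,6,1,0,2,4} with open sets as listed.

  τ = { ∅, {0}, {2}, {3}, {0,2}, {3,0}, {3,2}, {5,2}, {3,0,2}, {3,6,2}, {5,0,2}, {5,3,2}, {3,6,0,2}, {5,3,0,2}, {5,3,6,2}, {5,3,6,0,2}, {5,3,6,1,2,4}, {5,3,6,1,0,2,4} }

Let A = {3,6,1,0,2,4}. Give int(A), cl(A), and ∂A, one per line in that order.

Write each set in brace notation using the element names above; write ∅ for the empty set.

U open, U⊆A: ∅, {0}, {2}, {3}, {3,2}, {3,0}, {0,2}, {3,6,2}, {3,0,2}, {3,6,0,2}. int(A) = ⋃ = {3,6,0,2}
X∖A={5}, int(X∖A)=∅, hence cl(A)={5,3,6,1,0,2,4}
∂A: remove int from cl → {5,1,4}

int(A) = {3,6,0,2}
cl(A)  = {5,3,6,1,0,2,4}
∂A     = {5,1,4}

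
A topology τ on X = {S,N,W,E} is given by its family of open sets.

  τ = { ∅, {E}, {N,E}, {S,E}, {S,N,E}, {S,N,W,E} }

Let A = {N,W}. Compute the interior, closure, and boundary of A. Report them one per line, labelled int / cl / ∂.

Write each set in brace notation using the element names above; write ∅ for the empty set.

int(A) = ∅
cl(A)  = {N,W}
∂A     = {N,W}

U open, U⊆A: ∅. int(A) = ⋃ = ∅
X∖A={S,E}, int(X∖A)={S,E}, hence cl(A)={N,W}
∂A: remove int from cl → {N,W}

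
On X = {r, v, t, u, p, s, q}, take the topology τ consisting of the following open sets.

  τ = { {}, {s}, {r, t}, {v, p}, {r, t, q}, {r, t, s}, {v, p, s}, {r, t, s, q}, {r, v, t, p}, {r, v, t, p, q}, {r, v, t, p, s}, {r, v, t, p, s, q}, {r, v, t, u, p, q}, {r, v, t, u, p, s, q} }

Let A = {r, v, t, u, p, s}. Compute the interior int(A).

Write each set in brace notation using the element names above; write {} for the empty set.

opens ⊆ A: {}, {s}, {r, t}, {v, p}, {v, p, s}, {r, t, s}, {r, v, t, p}, {r, v, t, p, s}; union → int = {r, v, t, p, s}

{r, v, t, p, s}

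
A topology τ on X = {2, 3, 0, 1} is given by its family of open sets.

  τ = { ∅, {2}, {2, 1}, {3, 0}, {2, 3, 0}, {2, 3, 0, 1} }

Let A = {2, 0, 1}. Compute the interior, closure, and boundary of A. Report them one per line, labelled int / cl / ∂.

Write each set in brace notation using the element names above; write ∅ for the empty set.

int(A) = {2, 1}
cl(A)  = {2, 3, 0, 1}
∂A     = {3, 0}

interior: largest open inside A is {2, 1} (from ∅, {2}, {2, 1})
cl via duality: int({3}) = ∅, so X∖∅ = {2, 3, 0, 1}
cl∖int = {3, 0}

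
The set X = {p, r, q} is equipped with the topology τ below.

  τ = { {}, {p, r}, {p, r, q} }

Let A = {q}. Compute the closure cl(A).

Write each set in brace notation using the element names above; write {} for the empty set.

{q}

complement {p, r}; its interior {p, r}; cl(A) = X∖{p, r} = {q}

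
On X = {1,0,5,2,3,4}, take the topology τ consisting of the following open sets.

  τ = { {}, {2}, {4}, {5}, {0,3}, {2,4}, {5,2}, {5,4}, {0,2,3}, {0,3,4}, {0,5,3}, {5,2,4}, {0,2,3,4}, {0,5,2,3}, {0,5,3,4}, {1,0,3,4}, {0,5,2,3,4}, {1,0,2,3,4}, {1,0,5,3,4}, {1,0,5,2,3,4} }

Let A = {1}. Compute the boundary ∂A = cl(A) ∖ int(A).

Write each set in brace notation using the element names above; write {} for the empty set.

{1}

U open, U⊆A: {}. int(A) = ⋃ = {}
X∖A={0,5,2,3,4}, int(X∖A)={0,5,2,3,4}, hence cl(A)={1}
∂A: remove int from cl → {1}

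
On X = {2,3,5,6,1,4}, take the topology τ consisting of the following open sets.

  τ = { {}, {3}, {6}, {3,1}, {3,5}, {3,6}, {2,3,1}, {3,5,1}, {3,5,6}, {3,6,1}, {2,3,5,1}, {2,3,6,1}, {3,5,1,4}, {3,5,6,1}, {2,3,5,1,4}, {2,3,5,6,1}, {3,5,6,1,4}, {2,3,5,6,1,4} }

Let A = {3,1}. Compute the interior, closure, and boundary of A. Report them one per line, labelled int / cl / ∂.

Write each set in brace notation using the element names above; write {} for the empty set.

int(A) = {3,1}
cl(A)  = {2,3,5,1,4}
∂A     = {2,5,4}

open subsets of A: {}, {3}, {3,1}; so int(A) = {3,1}
closure: X∖int(X∖A) = X∖{6} = {2,3,5,1,4}
∂A = {2,3,5,1,4} minus {3,1} = {2,5,4}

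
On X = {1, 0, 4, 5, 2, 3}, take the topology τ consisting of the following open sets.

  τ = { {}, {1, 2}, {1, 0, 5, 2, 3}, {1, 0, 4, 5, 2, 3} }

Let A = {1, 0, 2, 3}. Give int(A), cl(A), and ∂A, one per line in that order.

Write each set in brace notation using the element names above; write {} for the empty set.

U open, U⊆A: {}, {1, 2}. int(A) = ⋃ = {1, 2}
X∖A={4, 5}, int(X∖A)={}, hence cl(A)={1, 0, 4, 5, 2, 3}
∂A: remove int from cl → {0, 4, 5, 3}

int(A) = {1, 2}
cl(A)  = {1, 0, 4, 5, 2, 3}
∂A     = {0, 4, 5, 3}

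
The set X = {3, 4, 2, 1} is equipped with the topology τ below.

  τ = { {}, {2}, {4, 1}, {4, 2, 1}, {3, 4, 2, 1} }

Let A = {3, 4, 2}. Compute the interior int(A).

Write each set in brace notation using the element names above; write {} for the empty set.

{2}

interior: largest open inside A is {2} (from {}, {2})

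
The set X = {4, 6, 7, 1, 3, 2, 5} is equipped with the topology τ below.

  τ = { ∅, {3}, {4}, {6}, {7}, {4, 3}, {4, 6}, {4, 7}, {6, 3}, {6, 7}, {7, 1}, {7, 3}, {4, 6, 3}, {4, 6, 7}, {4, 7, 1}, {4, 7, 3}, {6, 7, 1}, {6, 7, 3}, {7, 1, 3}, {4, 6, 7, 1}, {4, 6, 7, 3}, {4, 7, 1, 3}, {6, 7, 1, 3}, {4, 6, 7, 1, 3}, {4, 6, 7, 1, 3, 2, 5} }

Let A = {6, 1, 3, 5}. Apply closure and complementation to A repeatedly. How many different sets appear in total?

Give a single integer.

8

closure: X∖int(X∖A) = X∖{4, 7} = {6, 1, 3, 2, 5}
Let k=closure and c=complement:
  1. A     = {6, 1, 3, 5}
  2. kA    = {6, 1, 3, 2, 5}
  3. cA    = {4, 7, 2}
  4. ckA   = {4, 7}
  5. kcA   = {4, 7, 1, 2, 5}
  6. ckcA  = {6, 3}
  7. kckcA = {6, 3, 2, 5}
  8. ckckcA = {4, 7, 1}
— saturated at 8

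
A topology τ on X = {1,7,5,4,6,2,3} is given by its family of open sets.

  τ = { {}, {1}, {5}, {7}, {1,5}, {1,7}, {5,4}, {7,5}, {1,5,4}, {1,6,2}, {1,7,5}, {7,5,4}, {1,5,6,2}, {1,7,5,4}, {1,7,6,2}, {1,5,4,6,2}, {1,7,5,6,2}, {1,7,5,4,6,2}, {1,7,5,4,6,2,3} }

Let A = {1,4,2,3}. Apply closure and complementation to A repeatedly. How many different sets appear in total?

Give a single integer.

10

cl via duality: int({7,5,6}) = {7,5}, so X∖{7,5} = {1,4,6,2,3}
Write k for closure, c for complement:
  1. A     = {1,4,2,3}
  2. kA    = {1,4,6,2,3}
  3. cA    = {7,5,6}
  4. ckA   = {7,5}
  5. kcA   = {7,5,4,6,2,3}
  6. kckA  = {7,5,4,3}
  7. ckcA  = {1}
  8. ckckA = {1,6,2}
  9. kckcA = {1,6,2,3}
  10. ckckcA = {7,5,4}
applying k or c yields no new set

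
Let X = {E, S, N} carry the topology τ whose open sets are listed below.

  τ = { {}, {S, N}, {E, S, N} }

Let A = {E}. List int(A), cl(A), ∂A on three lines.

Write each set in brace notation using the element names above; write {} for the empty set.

U open, U⊆A: {}. int(A) = ⋃ = {}
X∖A={S, N}, int(X∖A)={S, N}, hence cl(A)={E}
∂A: remove int from cl → {E}

int(A) = {}
cl(A)  = {E}
∂A     = {E}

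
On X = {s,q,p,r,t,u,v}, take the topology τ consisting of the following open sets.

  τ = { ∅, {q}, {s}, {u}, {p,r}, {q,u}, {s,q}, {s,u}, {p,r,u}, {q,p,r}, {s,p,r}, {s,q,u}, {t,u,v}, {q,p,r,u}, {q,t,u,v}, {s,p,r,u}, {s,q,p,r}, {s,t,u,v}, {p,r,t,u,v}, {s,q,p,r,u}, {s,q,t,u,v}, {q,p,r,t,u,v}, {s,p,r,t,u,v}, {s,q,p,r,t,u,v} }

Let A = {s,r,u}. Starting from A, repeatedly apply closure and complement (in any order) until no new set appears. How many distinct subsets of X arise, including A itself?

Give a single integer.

8

X∖A={q,p,t,v}, int(X∖A)={q}, hence cl(A)={s,p,r,t,u,v}
Orbit (k=closure, c=complement):
  1. A     = {s,r,u}
  2. kA    = {s,p,r,t,u,v}
  3. cA    = {q,p,t,v}
  4. ckA   = {q}
  5. kcA   = {q,p,r,t,v}
  6. ckcA  = {s,u}
  7. kckcA = {s,t,u,v}
  8. ckckcA = {q,p,r}
(closed under both — stop)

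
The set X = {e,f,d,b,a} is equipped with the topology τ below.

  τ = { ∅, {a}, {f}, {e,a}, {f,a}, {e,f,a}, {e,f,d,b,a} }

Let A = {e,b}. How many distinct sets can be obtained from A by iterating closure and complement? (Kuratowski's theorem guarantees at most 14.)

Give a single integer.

6

complement {f,d,a}; its interior {f,a}; cl(A) = X∖{f,a} = {e,d,b}
With k = closure, c = complement:
  1. A     = {e,b}
  2. kA    = {e,d,b}
  3. cA    = {f,d,a}
  4. ckA   = {f,a}
  5. kcA   = {e,f,d,b,a}
  6. ckcA  = ∅
k, c of each give nothing new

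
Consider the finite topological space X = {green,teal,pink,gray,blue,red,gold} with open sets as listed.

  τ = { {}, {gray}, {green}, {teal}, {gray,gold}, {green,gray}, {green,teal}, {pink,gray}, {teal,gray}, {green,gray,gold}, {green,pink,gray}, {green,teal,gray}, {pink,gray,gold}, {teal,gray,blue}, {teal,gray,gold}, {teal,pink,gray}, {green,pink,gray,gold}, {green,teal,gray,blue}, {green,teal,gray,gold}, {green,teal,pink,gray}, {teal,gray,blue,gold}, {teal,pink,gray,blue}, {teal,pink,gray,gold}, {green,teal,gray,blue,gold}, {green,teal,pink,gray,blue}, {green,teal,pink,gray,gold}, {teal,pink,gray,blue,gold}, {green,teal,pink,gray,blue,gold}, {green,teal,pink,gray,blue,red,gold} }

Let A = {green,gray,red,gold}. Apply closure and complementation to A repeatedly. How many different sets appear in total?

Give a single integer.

8

cl via duality: int({teal,pink,blue}) = {teal}, so X∖{teal} = {green,pink,gray,blue,red,gold}
Write k for closure, c for complement:
  1. A     = {green,gray,red,gold}
  2. kA    = {green,pink,gray,blue,red,gold}
  3. cA    = {teal,pink,blue}
  4. ckA   = {teal}
  5. kcA   = {teal,pink,blue,red}
  6. kckA  = {teal,blue,red}
  7. ckcA  = {green,gray,gold}
  8. ckckA = {green,pink,gray,gold}
applying k or c yields no new set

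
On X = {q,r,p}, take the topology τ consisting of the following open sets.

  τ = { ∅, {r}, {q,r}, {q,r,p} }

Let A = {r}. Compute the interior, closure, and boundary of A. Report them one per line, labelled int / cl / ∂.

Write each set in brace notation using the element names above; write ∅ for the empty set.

interior: largest open inside A is {r} (from ∅, {r})
cl via duality: int({q,p}) = ∅, so X∖∅ = {q,r,p}
cl∖int = {q,p}

int(A) = {r}
cl(A)  = {q,r,p}
∂A     = {q,p}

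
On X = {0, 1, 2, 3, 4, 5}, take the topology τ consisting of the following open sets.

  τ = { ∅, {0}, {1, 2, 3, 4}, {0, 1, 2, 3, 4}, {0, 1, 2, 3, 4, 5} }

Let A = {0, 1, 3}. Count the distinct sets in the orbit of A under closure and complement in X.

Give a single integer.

8

cl via duality: int({2, 4, 5}) = ∅, so X∖∅ = {0, 1, 2, 3, 4, 5}
Write k for closure, c for complement:
  1. A     = {0, 1, 3}
  2. kA    = {0, 1, 2, 3, 4, 5}
  3. cA    = {2, 4, 5}
  4. ckA   = ∅
  5. kcA   = {1, 2, 3, 4, 5}
  6. ckcA  = {0}
  7. kckcA = {0, 5}
  8. ckckcA = {1, 2, 3, 4}
applying k or c yields no new set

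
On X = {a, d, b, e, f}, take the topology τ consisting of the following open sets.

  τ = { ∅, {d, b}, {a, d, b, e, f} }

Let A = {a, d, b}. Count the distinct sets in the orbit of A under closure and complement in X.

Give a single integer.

X∖A={e, f}, int(X∖A)=∅, hence cl(A)={a, d, b, e, f}
Orbit (k=closure, c=complement):
  1. A     = {a, d, b}
  2. kA    = {a, d, b, e, f}
  3. cA    = {e, f}
  4. ckA   = ∅
  5. kcA   = {a, e, f}
  6. ckcA  = {d, b}
(closed under both — stop)

6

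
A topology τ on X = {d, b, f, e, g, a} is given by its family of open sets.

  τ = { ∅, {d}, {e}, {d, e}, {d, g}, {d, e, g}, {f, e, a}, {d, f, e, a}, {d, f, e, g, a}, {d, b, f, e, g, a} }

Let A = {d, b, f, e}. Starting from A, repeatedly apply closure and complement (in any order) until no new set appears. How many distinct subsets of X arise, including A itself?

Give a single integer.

complement {g, a}; its interior ∅; cl(A) = X∖∅ = {d, b, f, e, g, a}
With k = closure, c = complement:
  1. A     = {d, b, f, e}
  2. kA    = {d, b, f, e, g, a}
  3. cA    = {g, a}
  4. ckA   = ∅
  5. kcA   = {b, f, g, a}
  6. ckcA  = {d, e}
k, c of each give nothing new

6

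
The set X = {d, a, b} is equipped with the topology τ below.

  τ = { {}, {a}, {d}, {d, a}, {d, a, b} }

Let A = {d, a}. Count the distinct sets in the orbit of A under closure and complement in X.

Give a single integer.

4

closure: X∖int(X∖A) = X∖{} = {d, a, b}
Let k=closure and c=complement:
  1. A     = {d, a}
  2. kA    = {d, a, b}
  3. cA    = {b}
  4. ckA   = {}
— saturated at 4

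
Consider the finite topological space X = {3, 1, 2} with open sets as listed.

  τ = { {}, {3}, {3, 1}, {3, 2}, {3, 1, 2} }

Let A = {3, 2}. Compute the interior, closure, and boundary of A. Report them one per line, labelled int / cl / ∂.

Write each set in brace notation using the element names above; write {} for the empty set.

opens ⊆ A: {}, {3}, {3, 2}; union → int = {3, 2}
complement {1}; its interior {}; cl(A) = X∖{} = {3, 1, 2}
boundary = {3, 1, 2} ∖ {3, 2} = {1}

int(A) = {3, 2}
cl(A)  = {3, 1, 2}
∂A     = {1}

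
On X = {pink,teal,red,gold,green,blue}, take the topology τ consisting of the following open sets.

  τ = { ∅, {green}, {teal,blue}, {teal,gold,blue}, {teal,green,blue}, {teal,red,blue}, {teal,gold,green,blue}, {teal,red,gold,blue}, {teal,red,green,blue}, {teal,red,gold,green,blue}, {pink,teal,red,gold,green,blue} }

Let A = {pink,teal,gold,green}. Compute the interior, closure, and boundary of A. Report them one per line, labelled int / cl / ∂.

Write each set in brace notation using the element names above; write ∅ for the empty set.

interior: largest open inside A is {green} (from ∅, {green})
cl via duality: int({red,blue}) = ∅, so X∖∅ = {pink,teal,red,gold,green,blue}
cl∖int = {pink,teal,red,gold,blue}

int(A) = {green}
cl(A)  = {pink,teal,red,gold,green,blue}
∂A     = {pink,teal,red,gold,blue}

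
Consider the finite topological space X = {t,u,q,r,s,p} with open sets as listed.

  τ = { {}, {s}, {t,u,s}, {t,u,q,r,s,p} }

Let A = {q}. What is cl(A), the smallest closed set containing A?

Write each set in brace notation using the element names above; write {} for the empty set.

closure: X∖int(X∖A) = X∖{t,u,s} = {q,r,p}

{q,r,p}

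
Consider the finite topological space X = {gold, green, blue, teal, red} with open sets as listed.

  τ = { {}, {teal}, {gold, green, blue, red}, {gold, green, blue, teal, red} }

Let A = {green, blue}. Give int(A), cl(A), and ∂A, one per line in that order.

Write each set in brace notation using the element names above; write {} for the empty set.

int(A) = {}
cl(A)  = {gold, green, blue, red}
∂A     = {gold, green, blue, red}

open subsets of A: {}; so int(A) = {}
closure: X∖int(X∖A) = X∖{teal} = {gold, green, blue, red}
∂A = {gold, green, blue, red} minus {} = {gold, green, blue, red}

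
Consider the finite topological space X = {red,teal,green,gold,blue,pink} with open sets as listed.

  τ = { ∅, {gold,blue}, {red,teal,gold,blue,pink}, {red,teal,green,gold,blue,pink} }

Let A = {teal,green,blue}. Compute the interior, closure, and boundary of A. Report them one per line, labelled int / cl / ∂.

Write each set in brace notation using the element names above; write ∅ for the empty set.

opens ⊆ A: ∅; union → int = ∅
complement {red,gold,pink}; its interior ∅; cl(A) = X∖∅ = {red,teal,green,gold,blue,pink}
boundary = {red,teal,green,gold,blue,pink} ∖ ∅ = {red,teal,green,gold,blue,pink}

int(A) = ∅
cl(A)  = {red,teal,green,gold,blue,pink}
∂A     = {red,teal,green,gold,blue,pink}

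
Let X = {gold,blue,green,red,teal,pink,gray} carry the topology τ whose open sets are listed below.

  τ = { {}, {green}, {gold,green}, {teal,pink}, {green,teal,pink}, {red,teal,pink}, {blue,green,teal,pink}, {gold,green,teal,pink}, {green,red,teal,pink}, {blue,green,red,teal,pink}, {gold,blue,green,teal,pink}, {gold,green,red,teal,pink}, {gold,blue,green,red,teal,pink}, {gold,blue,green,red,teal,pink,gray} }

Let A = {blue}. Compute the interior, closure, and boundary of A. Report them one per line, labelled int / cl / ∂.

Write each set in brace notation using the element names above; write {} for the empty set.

int(A) = {}
cl(A)  = {blue,gray}
∂A     = {blue,gray}

interior: largest open inside A is {} (from {})
cl via duality: int({gold,green,red,teal,pink,gray}) = {gold,green,red,teal,pink}, so X∖{gold,green,red,teal,pink} = {blue,gray}
cl∖int = {blue,gray}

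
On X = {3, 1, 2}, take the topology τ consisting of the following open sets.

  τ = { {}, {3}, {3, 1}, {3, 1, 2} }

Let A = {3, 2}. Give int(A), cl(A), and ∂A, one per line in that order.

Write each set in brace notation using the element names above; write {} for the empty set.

int(A) = {3}
cl(A)  = {3, 1, 2}
∂A     = {1, 2}

interior: largest open inside A is {3} (from {}, {3})
cl via duality: int({1}) = {}, so X∖{} = {3, 1, 2}
cl∖int = {1, 2}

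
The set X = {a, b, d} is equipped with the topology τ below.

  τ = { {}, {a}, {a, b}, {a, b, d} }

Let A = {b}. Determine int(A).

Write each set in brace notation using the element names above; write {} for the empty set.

opens ⊆ A: {}; union → int = {}

{}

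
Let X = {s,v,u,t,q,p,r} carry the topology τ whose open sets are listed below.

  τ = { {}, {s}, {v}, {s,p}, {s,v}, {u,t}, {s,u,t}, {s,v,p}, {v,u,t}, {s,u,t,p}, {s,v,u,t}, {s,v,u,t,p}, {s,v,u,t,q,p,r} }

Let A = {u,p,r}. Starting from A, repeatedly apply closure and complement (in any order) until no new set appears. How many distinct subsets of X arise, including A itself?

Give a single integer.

10

complement {s,v,t,q}; its interior {s,v}; cl(A) = X∖{s,v} = {u,t,q,p,r}
With k = closure, c = complement:
  1. A     = {u,p,r}
  2. kA    = {u,t,q,p,r}
  3. cA    = {s,v,t,q}
  4. ckA   = {s,v}
  5. kcA   = {s,v,u,t,q,p,r}
  6. kckA  = {s,v,q,p,r}
  7. ckcA  = {}
  8. ckckA = {u,t}
  9. kckckA = {u,t,q,r}
  10. ckckckA = {s,v,p}
k, c of each give nothing new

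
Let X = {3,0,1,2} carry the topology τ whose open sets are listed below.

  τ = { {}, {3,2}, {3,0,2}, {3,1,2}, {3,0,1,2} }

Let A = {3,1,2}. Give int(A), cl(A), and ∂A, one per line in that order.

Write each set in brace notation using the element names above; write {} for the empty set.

int(A) = {3,1,2}
cl(A)  = {3,0,1,2}
∂A     = {0}

opens ⊆ A: {}, {3,2}, {3,1,2}; union → int = {3,1,2}
complement {0}; its interior {}; cl(A) = X∖{} = {3,0,1,2}
boundary = {3,0,1,2} ∖ {3,1,2} = {0}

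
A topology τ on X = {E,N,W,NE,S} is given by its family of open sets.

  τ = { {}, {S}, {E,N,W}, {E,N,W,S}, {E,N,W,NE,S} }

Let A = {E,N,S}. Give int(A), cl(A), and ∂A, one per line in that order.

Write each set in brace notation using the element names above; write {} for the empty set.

U open, U⊆A: {}, {S}. int(A) = ⋃ = {S}
X∖A={W,NE}, int(X∖A)={}, hence cl(A)={E,N,W,NE,S}
∂A: remove int from cl → {E,N,W,NE}

int(A) = {S}
cl(A)  = {E,N,W,NE,S}
∂A     = {E,N,W,NE}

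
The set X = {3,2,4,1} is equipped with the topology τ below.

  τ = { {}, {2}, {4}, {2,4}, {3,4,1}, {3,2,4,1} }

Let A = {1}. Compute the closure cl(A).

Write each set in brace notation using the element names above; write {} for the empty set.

{3,1}

X∖A={3,2,4}, int(X∖A)={2,4}, hence cl(A)={3,1}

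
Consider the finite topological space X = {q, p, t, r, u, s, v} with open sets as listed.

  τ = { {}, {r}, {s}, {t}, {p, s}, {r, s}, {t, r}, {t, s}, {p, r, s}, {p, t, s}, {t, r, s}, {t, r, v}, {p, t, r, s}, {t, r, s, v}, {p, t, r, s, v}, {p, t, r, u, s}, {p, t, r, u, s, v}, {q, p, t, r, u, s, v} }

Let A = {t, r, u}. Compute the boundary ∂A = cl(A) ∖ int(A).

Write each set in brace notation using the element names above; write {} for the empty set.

{q, u, v}

open subsets of A: {}, {t}, {r}, {t, r}; so int(A) = {t, r}
closure: X∖int(X∖A) = X∖{p, s} = {q, t, r, u, v}
∂A = {q, t, r, u, v} minus {t, r} = {q, u, v}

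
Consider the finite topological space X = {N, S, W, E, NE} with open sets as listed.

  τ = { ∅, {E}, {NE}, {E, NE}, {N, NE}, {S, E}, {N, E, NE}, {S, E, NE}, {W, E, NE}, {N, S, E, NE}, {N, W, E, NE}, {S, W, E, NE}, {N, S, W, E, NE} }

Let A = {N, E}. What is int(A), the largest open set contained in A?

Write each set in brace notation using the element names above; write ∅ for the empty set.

{E}

interior: largest open inside A is {E} (from ∅, {E})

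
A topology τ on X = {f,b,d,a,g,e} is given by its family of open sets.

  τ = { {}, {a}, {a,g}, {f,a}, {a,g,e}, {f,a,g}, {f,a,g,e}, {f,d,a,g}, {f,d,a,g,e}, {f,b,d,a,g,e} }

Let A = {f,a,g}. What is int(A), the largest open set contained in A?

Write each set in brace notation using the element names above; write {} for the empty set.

{f,a,g}

U open, U⊆A: {}, {a}, {f,a}, {a,g}, {f,a,g}. int(A) = ⋃ = {f,a,g}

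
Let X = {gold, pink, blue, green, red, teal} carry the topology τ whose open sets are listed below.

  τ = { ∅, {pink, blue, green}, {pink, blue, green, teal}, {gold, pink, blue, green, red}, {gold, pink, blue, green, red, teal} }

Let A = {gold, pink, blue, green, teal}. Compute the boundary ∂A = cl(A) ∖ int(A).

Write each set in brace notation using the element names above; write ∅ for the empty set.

interior: largest open inside A is {pink, blue, green, teal} (from ∅, {pink, blue, green}, {pink, blue, green, teal})
cl via duality: int({red}) = ∅, so X∖∅ = {gold, pink, blue, green, red, teal}
cl∖int = {gold, red}

{gold, red}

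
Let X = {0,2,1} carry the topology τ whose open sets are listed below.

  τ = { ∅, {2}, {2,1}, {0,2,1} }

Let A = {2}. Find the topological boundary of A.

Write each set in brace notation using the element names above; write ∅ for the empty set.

interior: largest open inside A is {2} (from ∅, {2})
cl via duality: int({0,1}) = ∅, so X∖∅ = {0,2,1}
cl∖int = {0,1}

{0,1}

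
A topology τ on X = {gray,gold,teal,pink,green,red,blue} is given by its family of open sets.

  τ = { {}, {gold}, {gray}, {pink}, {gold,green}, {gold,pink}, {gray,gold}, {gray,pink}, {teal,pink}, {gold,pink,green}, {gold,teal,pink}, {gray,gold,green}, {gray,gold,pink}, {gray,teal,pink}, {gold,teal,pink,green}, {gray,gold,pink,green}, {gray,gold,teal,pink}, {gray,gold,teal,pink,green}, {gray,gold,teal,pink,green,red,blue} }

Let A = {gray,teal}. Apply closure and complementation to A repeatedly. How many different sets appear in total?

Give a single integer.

X∖A={gold,pink,green,red,blue}, int(X∖A)={gold,pink,green}, hence cl(A)={gray,teal,red,blue}
Orbit (k=closure, c=complement):
  1. A     = {gray,teal}
  2. kA    = {gray,teal,red,blue}
  3. cA    = {gold,pink,green,red,blue}
  4. ckA   = {gold,pink,green}
  5. kcA   = {gold,teal,pink,green,red,blue}
  6. ckcA  = {gray}
  7. kckcA = {gray,red,blue}
  8. ckckcA = {gold,teal,pink,green}
(closed under both — stop)

8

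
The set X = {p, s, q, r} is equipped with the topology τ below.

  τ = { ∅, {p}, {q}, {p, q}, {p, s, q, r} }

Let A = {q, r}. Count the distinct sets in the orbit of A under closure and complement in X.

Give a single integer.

complement {p, s}; its interior {p}; cl(A) = X∖{p} = {s, q, r}
With k = closure, c = complement:
  1. A     = {q, r}
  2. kA    = {s, q, r}
  3. cA    = {p, s}
  4. ckA   = {p}
  5. kcA   = {p, s, r}
  6. ckcA  = {q}
k, c of each give nothing new

6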